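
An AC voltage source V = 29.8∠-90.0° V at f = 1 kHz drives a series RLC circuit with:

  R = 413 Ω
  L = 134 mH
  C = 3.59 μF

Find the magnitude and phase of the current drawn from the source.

Step 1 — Angular frequency: ω = 2π·f = 2π·1000 = 6283 rad/s.
Step 2 — Component impedances:
  R: Z = R = 413 Ω
  L: Z = jωL = j·6283·0.134 = 0 + j841.9 Ω
  C: Z = 1/(jωC) = -j/(ω·C) = 0 - j44.33 Ω
Step 3 — Series combination: Z_total = R + L + C = 413 + j797.6 Ω = 898.2∠62.6° Ω.
Step 4 — Source phasor: V = 29.8∠-90.0° V = 0 - j29.8 V.
Step 5 — Ohm's law: I = V / Z_total = (0 - j29.8) / (413 + j797.6) = -0.02946 - j0.01526 A.
Step 6 — Convert to polar: |I| = 0.03318 A, ∠I = -152.6°.

I = 0.03318∠-152.6° A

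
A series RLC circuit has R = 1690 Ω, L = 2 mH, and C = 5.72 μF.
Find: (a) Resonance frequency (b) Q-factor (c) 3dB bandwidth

Step 1 — Resonance: ω₀ = 1/√(LC) = 1/√(0.002·5.72e-06) = 9349 rad/s.
Step 2 — f₀ = ω₀/(2π) = 1488 Hz.
Step 3 — Series Q: Q = ω₀L/R = 9349·0.002/1690 = 0.01106.
Step 4 — Bandwidth: Δω = ω₀/Q = 8.45e+05 rad/s; BW = Δω/(2π) = 1.345e+05 Hz.

(a) f₀ = 1488 Hz  (b) Q = 0.01106  (c) BW = 1.345e+05 Hz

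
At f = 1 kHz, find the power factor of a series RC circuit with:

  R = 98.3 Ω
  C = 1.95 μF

Step 1 — Angular frequency: ω = 2π·f = 2π·1000 = 6283 rad/s.
Step 2 — Component impedances:
  R: Z = R = 98.3 Ω
  C: Z = 1/(jωC) = -j/(ω·C) = 0 - j81.62 Ω
Step 3 — Series combination: Z_total = R + C = 98.3 - j81.62 Ω = 127.8∠-39.7° Ω.
Step 4 — Power factor: PF = cos(φ) = Re(Z)/|Z| = 98.3/127.77 = 0.7694.
Step 5 — Type: Im(Z) = -81.62 ⇒ leading (phase φ = -39.7°).

PF = 0.7694 (leading, φ = -39.7°)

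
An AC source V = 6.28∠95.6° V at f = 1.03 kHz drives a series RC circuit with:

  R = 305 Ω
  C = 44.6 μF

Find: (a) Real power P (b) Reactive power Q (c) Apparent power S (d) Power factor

Step 1 — Angular frequency: ω = 2π·f = 2π·1030 = 6472 rad/s.
Step 2 — Component impedances:
  R: Z = R = 305 Ω
  C: Z = 1/(jωC) = -j/(ω·C) = 0 - j3.465 Ω
Step 3 — Series combination: Z_total = R + C = 305 - j3.465 Ω = 305∠-0.7° Ω.
Step 4 — Source phasor: V = 6.28∠95.6° V = -0.6128 + j6.25 V.
Step 5 — Current: I = V / Z = -0.002242 + j0.02047 A = 0.02059∠96.3° A.
Step 6 — Complex power: S = V·I* = 0.1293 - j0.001469 VA.
Step 7 — Real power: P = Re(S) = 0.1293 W.
Step 8 — Reactive power: Q = Im(S) = -0.001469 VAR.
Step 9 — Apparent power: |S| = 0.1293 VA.
Step 10 — Power factor: PF = P/|S| = 0.9999 (leading).

(a) P = 0.1293 W  (b) Q = -0.001469 VAR  (c) S = 0.1293 VA  (d) PF = 0.9999 (leading)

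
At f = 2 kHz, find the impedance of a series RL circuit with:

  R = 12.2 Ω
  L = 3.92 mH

Step 1 — Angular frequency: ω = 2π·f = 2π·2000 = 1.257e+04 rad/s.
Step 2 — Component impedances:
  R: Z = R = 12.2 Ω
  L: Z = jωL = j·1.257e+04·0.00392 = 0 + j49.26 Ω
Step 3 — Series combination: Z_total = R + L = 12.2 + j49.26 Ω = 50.75∠76.1° Ω.

Z = 12.2 + j49.26 Ω = 50.75∠76.1° Ω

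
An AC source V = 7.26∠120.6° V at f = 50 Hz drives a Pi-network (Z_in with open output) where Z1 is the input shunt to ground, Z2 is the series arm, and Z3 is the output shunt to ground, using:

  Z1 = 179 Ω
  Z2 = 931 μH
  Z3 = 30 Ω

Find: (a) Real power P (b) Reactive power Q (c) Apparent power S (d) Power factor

Step 1 — Angular frequency: ω = 2π·f = 2π·50 = 314.2 rad/s.
Step 2 — Component impedances:
  Z1: Z = R = 179 Ω
  Z2: Z = jωL = j·314.2·0.000931 = 0 + j0.2925 Ω
  Z3: Z = R = 30 Ω
Step 3 — With open output, the series arm Z2 and the output shunt Z3 appear in series to ground: Z2 + Z3 = 30 + j0.2925 Ω.
Step 4 — Parallel with input shunt Z1: Z_in = Z1 || (Z2 + Z3) = 25.69 + j0.2145 Ω = 25.69∠0.5° Ω.
Step 5 — Source phasor: V = 7.26∠120.6° V = -3.696 + j6.249 V.
Step 6 — Current: I = V / Z = -0.1418 + j0.2444 A = 0.2825∠120.1° A.
Step 7 — Complex power: S = V·I* = 2.051 + j0.01713 VA.
Step 8 — Real power: P = Re(S) = 2.051 W.
Step 9 — Reactive power: Q = Im(S) = 0.01713 VAR.
Step 10 — Apparent power: |S| = 2.051 VA.
Step 11 — Power factor: PF = P/|S| = 1 (lagging).

(a) P = 2.051 W  (b) Q = 0.01713 VAR  (c) S = 2.051 VA  (d) PF = 1 (lagging)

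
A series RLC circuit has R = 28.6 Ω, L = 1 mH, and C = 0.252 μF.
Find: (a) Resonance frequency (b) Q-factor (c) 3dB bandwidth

Step 1 — Resonance: ω₀ = 1/√(LC) = 1/√(0.001·2.52e-07) = 6.299e+04 rad/s.
Step 2 — f₀ = ω₀/(2π) = 1.003e+04 Hz.
Step 3 — Series Q: Q = ω₀L/R = 6.299e+04·0.001/28.6 = 2.203.
Step 4 — Bandwidth: Δω = ω₀/Q = 2.86e+04 rad/s; BW = Δω/(2π) = 4552 Hz.

(a) f₀ = 1.003e+04 Hz  (b) Q = 2.203  (c) BW = 4552 Hz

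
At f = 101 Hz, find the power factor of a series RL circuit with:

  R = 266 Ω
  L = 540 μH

Step 1 — Angular frequency: ω = 2π·f = 2π·101 = 634.6 rad/s.
Step 2 — Component impedances:
  R: Z = R = 266 Ω
  L: Z = jωL = j·634.6·0.00054 = 0 + j0.3427 Ω
Step 3 — Series combination: Z_total = R + L = 266 + j0.3427 Ω = 266∠0.1° Ω.
Step 4 — Power factor: PF = cos(φ) = Re(Z)/|Z| = 266/266 = 1.
Step 5 — Type: Im(Z) = 0.3427 ⇒ lagging (phase φ = 0.1°).

PF = 1 (lagging, φ = 0.1°)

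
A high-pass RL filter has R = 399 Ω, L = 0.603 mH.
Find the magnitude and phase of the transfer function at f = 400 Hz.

Step 1 — Angular frequency: ω = 2π·400 = 2513 rad/s.
Step 2 — Transfer function: H(jω) = jωL/(R + jωL).
Step 3 — Numerator jωL = j·1.516; denominator R + jωL = 399 + j1.516.
Step 4 — H = 1.443e-05 + j0.003798.
Step 5 — Magnitude: |H| = 0.003798 (-48.4 dB); phase: φ = 89.8°.

|H| = 0.003798 (-48.4 dB), φ = 89.8°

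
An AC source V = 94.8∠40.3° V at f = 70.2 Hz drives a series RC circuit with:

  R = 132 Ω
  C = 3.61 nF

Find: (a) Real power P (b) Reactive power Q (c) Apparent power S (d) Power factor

Step 1 — Angular frequency: ω = 2π·f = 2π·70.2 = 441.1 rad/s.
Step 2 — Component impedances:
  R: Z = R = 132 Ω
  C: Z = 1/(jωC) = -j/(ω·C) = 0 - j6.28e+05 Ω
Step 3 — Series combination: Z_total = R + C = 132 - j6.28e+05 Ω = 6.28e+05∠-90.0° Ω.
Step 4 — Source phasor: V = 94.8∠40.3° V = 72.3 + j61.32 V.
Step 5 — Current: I = V / Z = -9.761e-05 + j0.0001151 A = 0.0001509∠130.3° A.
Step 6 — Complex power: S = V·I* = 3.008e-06 - j0.01431 VA.
Step 7 — Real power: P = Re(S) = 3.008e-06 W.
Step 8 — Reactive power: Q = Im(S) = -0.01431 VAR.
Step 9 — Apparent power: |S| = 0.01431 VA.
Step 10 — Power factor: PF = P/|S| = 0.0002102 (leading).

(a) P = 3.008e-06 W  (b) Q = -0.01431 VAR  (c) S = 0.01431 VA  (d) PF = 0.0002102 (leading)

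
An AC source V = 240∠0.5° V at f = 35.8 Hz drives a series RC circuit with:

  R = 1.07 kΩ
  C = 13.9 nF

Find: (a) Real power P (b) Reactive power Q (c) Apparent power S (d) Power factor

Step 1 — Angular frequency: ω = 2π·f = 2π·35.8 = 224.9 rad/s.
Step 2 — Component impedances:
  R: Z = R = 1070 Ω
  C: Z = 1/(jωC) = -j/(ω·C) = 0 - j3.198e+05 Ω
Step 3 — Series combination: Z_total = R + C = 1070 - j3.198e+05 Ω = 3.198e+05∠-89.8° Ω.
Step 4 — Source phasor: V = 240∠0.5° V = 240 + j2.094 V.
Step 5 — Current: I = V / Z = -4.038e-06 + j0.0007504 A = 0.0007504∠90.3° A.
Step 6 — Complex power: S = V·I* = 0.0006025 - j0.1801 VA.
Step 7 — Real power: P = Re(S) = 0.0006025 W.
Step 8 — Reactive power: Q = Im(S) = -0.1801 VAR.
Step 9 — Apparent power: |S| = 0.1801 VA.
Step 10 — Power factor: PF = P/|S| = 0.003345 (leading).

(a) P = 0.0006025 W  (b) Q = -0.1801 VAR  (c) S = 0.1801 VA  (d) PF = 0.003345 (leading)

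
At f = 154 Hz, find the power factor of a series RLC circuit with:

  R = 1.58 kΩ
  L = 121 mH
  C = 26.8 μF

Step 1 — Angular frequency: ω = 2π·f = 2π·154 = 967.6 rad/s.
Step 2 — Component impedances:
  R: Z = R = 1580 Ω
  L: Z = jωL = j·967.6·0.121 = 0 + j117.1 Ω
  C: Z = 1/(jωC) = -j/(ω·C) = 0 - j38.56 Ω
Step 3 — Series combination: Z_total = R + L + C = 1580 + j78.52 Ω = 1582∠2.8° Ω.
Step 4 — Power factor: PF = cos(φ) = Re(Z)/|Z| = 1580/1581.9 = 0.9988.
Step 5 — Type: Im(Z) = 78.52 ⇒ lagging (phase φ = 2.8°).

PF = 0.9988 (lagging, φ = 2.8°)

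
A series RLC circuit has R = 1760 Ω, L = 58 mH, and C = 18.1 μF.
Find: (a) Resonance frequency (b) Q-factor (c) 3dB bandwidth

Step 1 — Resonance: ω₀ = 1/√(LC) = 1/√(0.058·1.81e-05) = 976 rad/s.
Step 2 — f₀ = ω₀/(2π) = 155.3 Hz.
Step 3 — Series Q: Q = ω₀L/R = 976·0.058/1760 = 0.03216.
Step 4 — Bandwidth: Δω = ω₀/Q = 3.034e+04 rad/s; BW = Δω/(2π) = 4830 Hz.

(a) f₀ = 155.3 Hz  (b) Q = 0.03216  (c) BW = 4830 Hz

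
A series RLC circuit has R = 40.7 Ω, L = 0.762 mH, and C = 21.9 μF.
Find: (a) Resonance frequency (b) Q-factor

Step 1 — Resonance condition Im(Z)=0 gives ω₀ = 1/√(LC).
Step 2 — ω₀ = 1/√(0.000762·2.19e-05) = 7741 rad/s.
Step 3 — f₀ = ω₀/(2π) = 1232 Hz.
Step 4 — Series Q: Q = ω₀L/R = 7741·0.000762/40.7 = 0.1449.

(a) f₀ = 1232 Hz  (b) Q = 0.1449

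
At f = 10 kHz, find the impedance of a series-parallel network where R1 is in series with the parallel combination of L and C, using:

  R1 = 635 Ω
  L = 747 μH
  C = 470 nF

Step 1 — Angular frequency: ω = 2π·f = 2π·1e+04 = 6.283e+04 rad/s.
Step 2 — Component impedances:
  R1: Z = R = 635 Ω
  L: Z = jωL = j·6.283e+04·0.000747 = 0 + j46.94 Ω
  C: Z = 1/(jωC) = -j/(ω·C) = 0 - j33.86 Ω
Step 3 — Parallel branch: L || C = 1/(1/L + 1/C) = 0 - j121.6 Ω.
Step 4 — Series with R1: Z_total = R1 + (L || C) = 635 - j121.6 Ω = 646.5∠-10.8° Ω.

Z = 635 - j121.6 Ω = 646.5∠-10.8° Ω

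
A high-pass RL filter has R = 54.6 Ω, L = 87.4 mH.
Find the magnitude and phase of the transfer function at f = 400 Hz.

Step 1 — Angular frequency: ω = 2π·400 = 2513 rad/s.
Step 2 — Transfer function: H(jω) = jωL/(R + jωL).
Step 3 — Numerator jωL = j·219.7; denominator R + jωL = 54.6 + j219.7.
Step 4 — H = 0.9418 + j0.2341.
Step 5 — Magnitude: |H| = 0.9705 (-0.3 dB); phase: φ = 14.0°.

|H| = 0.9705 (-0.3 dB), φ = 14.0°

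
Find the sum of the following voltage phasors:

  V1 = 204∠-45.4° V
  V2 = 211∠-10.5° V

Step 1 — Convert each phasor to rectangular form:
  V1 = 204·(cos(-45.4°) + j·sin(-45.4°)) = 143.2 - j145.3 V
  V2 = 211·(cos(-10.5°) + j·sin(-10.5°)) = 207.5 - j38.45 V
Step 2 — Sum components: V_total = 350.7 - j183.7 V.
Step 3 — Convert to polar: |V_total| = 395.9 V, ∠V_total = -27.6°.

V_total = 395.9∠-27.6° V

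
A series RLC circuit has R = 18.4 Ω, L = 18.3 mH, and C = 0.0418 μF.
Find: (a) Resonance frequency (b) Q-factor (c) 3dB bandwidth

Step 1 — Resonance: ω₀ = 1/√(LC) = 1/√(0.0183·4.18e-08) = 3.616e+04 rad/s.
Step 2 — f₀ = ω₀/(2π) = 5754 Hz.
Step 3 — Series Q: Q = ω₀L/R = 3.616e+04·0.0183/18.4 = 35.96.
Step 4 — Bandwidth: Δω = ω₀/Q = 1005 rad/s; BW = Δω/(2π) = 160 Hz.

(a) f₀ = 5754 Hz  (b) Q = 35.96  (c) BW = 160 Hz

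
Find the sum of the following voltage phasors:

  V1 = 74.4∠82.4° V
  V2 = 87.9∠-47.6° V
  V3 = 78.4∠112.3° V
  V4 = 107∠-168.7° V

Step 1 — Convert each phasor to rectangular form:
  V1 = 74.4·(cos(82.4°) + j·sin(82.4°)) = 9.84 + j73.75 V
  V2 = 87.9·(cos(-47.6°) + j·sin(-47.6°)) = 59.27 - j64.91 V
  V3 = 78.4·(cos(112.3°) + j·sin(112.3°)) = -29.75 + j72.54 V
  V4 = 107·(cos(-168.7°) + j·sin(-168.7°)) = -104.9 - j20.97 V
Step 2 — Sum components: V_total = -65.56 + j60.41 V.
Step 3 — Convert to polar: |V_total| = 89.15 V, ∠V_total = 137.3°.

V_total = 89.15∠137.3° V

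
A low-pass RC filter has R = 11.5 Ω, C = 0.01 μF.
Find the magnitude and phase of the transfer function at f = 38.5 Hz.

Step 1 — Angular frequency: ω = 2π·38.5 = 241.9 rad/s.
Step 2 — Transfer function: H(jω) = 1/(1 + jωRC).
Step 3 — Denominator: 1 + jωRC = 1 + j·241.9·11.5·1e-08 = 1 + j2.782e-05.
Step 4 — H = 1 - j2.782e-05.
Step 5 — Magnitude: |H| = 1 (-0.0 dB); phase: φ = -0.0°.

|H| = 1 (-0.0 dB), φ = -0.0°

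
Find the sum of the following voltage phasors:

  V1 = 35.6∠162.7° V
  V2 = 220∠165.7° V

Step 1 — Convert each phasor to rectangular form:
  V1 = 35.6·(cos(162.7°) + j·sin(162.7°)) = -33.99 + j10.59 V
  V2 = 220·(cos(165.7°) + j·sin(165.7°)) = -213.2 + j54.34 V
Step 2 — Sum components: V_total = -247.2 + j64.93 V.
Step 3 — Convert to polar: |V_total| = 255.6 V, ∠V_total = 165.3°.

V_total = 255.6∠165.3° V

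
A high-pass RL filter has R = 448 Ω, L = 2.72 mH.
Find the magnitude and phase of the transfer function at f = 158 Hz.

Step 1 — Angular frequency: ω = 2π·158 = 992.7 rad/s.
Step 2 — Transfer function: H(jω) = jωL/(R + jωL).
Step 3 — Numerator jωL = j·2.7; denominator R + jωL = 448 + j2.7.
Step 4 — H = 3.633e-05 + j0.006027.
Step 5 — Magnitude: |H| = 0.006027 (-44.4 dB); phase: φ = 89.7°.

|H| = 0.006027 (-44.4 dB), φ = 89.7°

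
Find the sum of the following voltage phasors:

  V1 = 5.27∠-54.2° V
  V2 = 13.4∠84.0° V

Step 1 — Convert each phasor to rectangular form:
  V1 = 5.27·(cos(-54.2°) + j·sin(-54.2°)) = 3.083 - j4.274 V
  V2 = 13.4·(cos(84.0°) + j·sin(84.0°)) = 1.401 + j13.33 V
Step 2 — Sum components: V_total = 4.483 + j9.052 V.
Step 3 — Convert to polar: |V_total| = 10.1 V, ∠V_total = 63.7°.

V_total = 10.1∠63.7° V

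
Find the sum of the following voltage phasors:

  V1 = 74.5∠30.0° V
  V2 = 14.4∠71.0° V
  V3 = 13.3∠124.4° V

Step 1 — Convert each phasor to rectangular form:
  V1 = 74.5·(cos(30.0°) + j·sin(30.0°)) = 64.52 + j37.25 V
  V2 = 14.4·(cos(71.0°) + j·sin(71.0°)) = 4.688 + j13.62 V
  V3 = 13.3·(cos(124.4°) + j·sin(124.4°)) = -7.514 + j10.97 V
Step 2 — Sum components: V_total = 61.69 + j61.84 V.
Step 3 — Convert to polar: |V_total| = 87.35 V, ∠V_total = 45.1°.

V_total = 87.35∠45.1° V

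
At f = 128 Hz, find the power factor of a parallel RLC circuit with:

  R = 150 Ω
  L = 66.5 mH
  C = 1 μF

Step 1 — Angular frequency: ω = 2π·f = 2π·128 = 804.2 rad/s.
Step 2 — Component impedances:
  R: Z = R = 150 Ω
  L: Z = jωL = j·804.2·0.0665 = 0 + j53.48 Ω
  C: Z = 1/(jωC) = -j/(ω·C) = 0 - j1243 Ω
Step 3 — Parallel combination: 1/Z_total = 1/R + 1/L + 1/C; Z_total = 18.28 + j49.07 Ω = 52.37∠69.6° Ω.
Step 4 — Power factor: PF = cos(φ) = Re(Z)/|Z| = 18.28/52.37 = 0.3491.
Step 5 — Type: Im(Z) = 49.07 ⇒ lagging (phase φ = 69.6°).

PF = 0.3491 (lagging, φ = 69.6°)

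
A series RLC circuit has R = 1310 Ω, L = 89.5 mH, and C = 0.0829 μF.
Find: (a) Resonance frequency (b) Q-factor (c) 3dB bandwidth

Step 1 — Resonance condition Im(Z)=0 gives ω₀ = 1/√(LC).
Step 2 — ω₀ = 1/√(0.0895·8.29e-08) = 1.161e+04 rad/s.
Step 3 — f₀ = ω₀/(2π) = 1848 Hz.
Step 4 — Series Q: Q = ω₀L/R = 1.161e+04·0.0895/1310 = 0.7932.
Step 5 — 3dB bandwidth: Δω = ω₀/Q = 1.464e+04 rad/s; BW = Δω/(2π) = 2330 Hz.

(a) f₀ = 1848 Hz  (b) Q = 0.7932  (c) BW = 2330 Hz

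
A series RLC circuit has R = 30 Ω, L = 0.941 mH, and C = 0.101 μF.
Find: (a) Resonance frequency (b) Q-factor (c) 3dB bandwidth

Step 1 — Resonance condition Im(Z)=0 gives ω₀ = 1/√(LC).
Step 2 — ω₀ = 1/√(0.000941·1.01e-07) = 1.026e+05 rad/s.
Step 3 — f₀ = ω₀/(2π) = 1.633e+04 Hz.
Step 4 — Series Q: Q = ω₀L/R = 1.026e+05·0.000941/30 = 3.217.
Step 5 — 3dB bandwidth: Δω = ω₀/Q = 3.188e+04 rad/s; BW = Δω/(2π) = 5074 Hz.

(a) f₀ = 1.633e+04 Hz  (b) Q = 3.217  (c) BW = 5074 Hz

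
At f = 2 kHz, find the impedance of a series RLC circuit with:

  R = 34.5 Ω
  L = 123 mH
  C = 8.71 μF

Step 1 — Angular frequency: ω = 2π·f = 2π·2000 = 1.257e+04 rad/s.
Step 2 — Component impedances:
  R: Z = R = 34.5 Ω
  L: Z = jωL = j·1.257e+04·0.123 = 0 + j1546 Ω
  C: Z = 1/(jωC) = -j/(ω·C) = 0 - j9.136 Ω
Step 3 — Series combination: Z_total = R + L + C = 34.5 + j1537 Ω = 1537∠88.7° Ω.

Z = 34.5 + j1537 Ω = 1537∠88.7° Ω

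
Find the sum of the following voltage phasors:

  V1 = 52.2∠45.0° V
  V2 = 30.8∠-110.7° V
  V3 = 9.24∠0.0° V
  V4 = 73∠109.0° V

Step 1 — Convert each phasor to rectangular form:
  V1 = 52.2·(cos(45.0°) + j·sin(45.0°)) = 36.91 + j36.91 V
  V2 = 30.8·(cos(-110.7°) + j·sin(-110.7°)) = -10.89 - j28.81 V
  V3 = 9.24·(cos(0.0°) + j·sin(0.0°)) = 9.24 V
  V4 = 73·(cos(109.0°) + j·sin(109.0°)) = -23.77 + j69.02 V
Step 2 — Sum components: V_total = 11.5 + j77.12 V.
Step 3 — Convert to polar: |V_total| = 77.97 V, ∠V_total = 81.5°.

V_total = 77.97∠81.5° V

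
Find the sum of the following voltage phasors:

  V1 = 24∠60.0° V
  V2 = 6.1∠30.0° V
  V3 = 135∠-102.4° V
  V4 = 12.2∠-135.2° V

Step 1 — Convert each phasor to rectangular form:
  V1 = 24·(cos(60.0°) + j·sin(60.0°)) = 12 + j20.78 V
  V2 = 6.1·(cos(30.0°) + j·sin(30.0°)) = 5.283 + j3.05 V
  V3 = 135·(cos(-102.4°) + j·sin(-102.4°)) = -28.99 - j131.9 V
  V4 = 12.2·(cos(-135.2°) + j·sin(-135.2°)) = -8.657 - j8.597 V
Step 2 — Sum components: V_total = -20.36 - j116.6 V.
Step 3 — Convert to polar: |V_total| = 118.4 V, ∠V_total = -99.9°.

V_total = 118.4∠-99.9° V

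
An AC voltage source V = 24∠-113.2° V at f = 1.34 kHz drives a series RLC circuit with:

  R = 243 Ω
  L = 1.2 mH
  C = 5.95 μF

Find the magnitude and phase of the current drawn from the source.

Step 1 — Angular frequency: ω = 2π·f = 2π·1340 = 8419 rad/s.
Step 2 — Component impedances:
  R: Z = R = 243 Ω
  L: Z = jωL = j·8419·0.0012 = 0 + j10.1 Ω
  C: Z = 1/(jωC) = -j/(ω·C) = 0 - j19.96 Ω
Step 3 — Series combination: Z_total = R + L + C = 243 - j9.858 Ω = 243.2∠-2.3° Ω.
Step 4 — Source phasor: V = 24∠-113.2° V = -9.455 - j22.06 V.
Step 5 — Ohm's law: I = V / Z_total = (-9.455 - j22.06) / (243 - j9.858) = -0.03517 - j0.09221 A.
Step 6 — Convert to polar: |I| = 0.09868 A, ∠I = -110.9°.

I = 0.09868∠-110.9° A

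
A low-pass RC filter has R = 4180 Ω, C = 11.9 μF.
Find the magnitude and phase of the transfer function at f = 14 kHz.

Step 1 — Angular frequency: ω = 2π·1.4e+04 = 8.796e+04 rad/s.
Step 2 — Transfer function: H(jω) = 1/(1 + jωRC).
Step 3 — Denominator: 1 + jωRC = 1 + j·8.796e+04·4180·1.19e-05 = 1 + j4376.
Step 4 — H = 5.223e-08 - j0.0002285.
Step 5 — Magnitude: |H| = 0.0002285 (-72.8 dB); phase: φ = -90.0°.

|H| = 0.0002285 (-72.8 dB), φ = -90.0°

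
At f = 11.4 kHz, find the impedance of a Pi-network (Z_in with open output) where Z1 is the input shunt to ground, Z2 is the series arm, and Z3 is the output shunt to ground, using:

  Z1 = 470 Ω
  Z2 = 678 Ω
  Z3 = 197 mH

Step 1 — Angular frequency: ω = 2π·f = 2π·1.14e+04 = 7.163e+04 rad/s.
Step 2 — Component impedances:
  Z1: Z = R = 470 Ω
  Z2: Z = R = 678 Ω
  Z3: Z = jωL = j·7.163e+04·0.197 = 0 + j1.411e+04 Ω
Step 3 — With open output, the series arm Z2 and the output shunt Z3 appear in series to ground: Z2 + Z3 = 678 + j1.411e+04 Ω.
Step 4 — Parallel with input shunt Z1: Z_in = Z1 || (Z2 + Z3) = 468.7 + j15.55 Ω = 469∠1.9° Ω.

Z = 468.7 + j15.55 Ω = 469∠1.9° Ω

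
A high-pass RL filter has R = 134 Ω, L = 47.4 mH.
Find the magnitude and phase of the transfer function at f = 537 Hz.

Step 1 — Angular frequency: ω = 2π·537 = 3374 rad/s.
Step 2 — Transfer function: H(jω) = jωL/(R + jωL).
Step 3 — Numerator jωL = j·159.9; denominator R + jωL = 134 + j159.9.
Step 4 — H = 0.5875 + j0.4923.
Step 5 — Magnitude: |H| = 0.7665 (-2.3 dB); phase: φ = 40.0°.

|H| = 0.7665 (-2.3 dB), φ = 40.0°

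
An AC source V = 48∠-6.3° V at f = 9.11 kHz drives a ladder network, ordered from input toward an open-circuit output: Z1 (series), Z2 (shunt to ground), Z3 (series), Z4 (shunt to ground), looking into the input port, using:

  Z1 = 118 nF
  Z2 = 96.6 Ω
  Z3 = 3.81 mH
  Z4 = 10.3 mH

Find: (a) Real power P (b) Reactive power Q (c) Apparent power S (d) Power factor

Step 1 — Angular frequency: ω = 2π·f = 2π·9110 = 5.724e+04 rad/s.
Step 2 — Component impedances:
  Z1: Z = 1/(jωC) = -j/(ω·C) = 0 - j148.1 Ω
  Z2: Z = R = 96.6 Ω
  Z3: Z = jωL = j·5.724e+04·0.00381 = 0 + j218.1 Ω
  Z4: Z = jωL = j·5.724e+04·0.0103 = 0 + j589.6 Ω
Step 3 — Ladder network (open output): work backward from the far end, alternating series and parallel combinations. Z_in = 95.24 - j136.7 Ω = 166.6∠-55.1° Ω.
Step 4 — Source phasor: V = 48∠-6.3° V = 47.71 - j5.267 V.
Step 5 — Current: I = V / Z = 0.1897 + j0.2169 A = 0.2882∠48.8° A.
Step 6 — Complex power: S = V·I* = 7.908 - j11.35 VA.
Step 7 — Real power: P = Re(S) = 7.908 W.
Step 8 — Reactive power: Q = Im(S) = -11.35 VAR.
Step 9 — Apparent power: |S| = 13.83 VA.
Step 10 — Power factor: PF = P/|S| = 0.5717 (leading).

(a) P = 7.908 W  (b) Q = -11.35 VAR  (c) S = 13.83 VA  (d) PF = 0.5717 (leading)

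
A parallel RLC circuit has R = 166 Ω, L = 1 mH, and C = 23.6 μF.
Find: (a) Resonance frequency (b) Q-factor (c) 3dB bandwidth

Step 1 — Resonance: ω₀ = 1/√(LC) = 1/√(0.001·2.36e-05) = 6509 rad/s.
Step 2 — f₀ = ω₀/(2π) = 1036 Hz.
Step 3 — Parallel Q: Q = R/(ω₀L) = 166/(6509·0.001) = 25.5.
Step 4 — Bandwidth: Δω = ω₀/Q = 255.3 rad/s; BW = Δω/(2π) = 40.63 Hz.

(a) f₀ = 1036 Hz  (b) Q = 25.5  (c) BW = 40.63 Hz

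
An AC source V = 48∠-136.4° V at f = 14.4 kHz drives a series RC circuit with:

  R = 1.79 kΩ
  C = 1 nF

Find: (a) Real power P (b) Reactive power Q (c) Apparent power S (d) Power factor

Step 1 — Angular frequency: ω = 2π·f = 2π·1.44e+04 = 9.048e+04 rad/s.
Step 2 — Component impedances:
  R: Z = R = 1790 Ω
  C: Z = 1/(jωC) = -j/(ω·C) = 0 - j1.105e+04 Ω
Step 3 — Series combination: Z_total = R + C = 1790 - j1.105e+04 Ω = 1.12e+04∠-80.8° Ω.
Step 4 — Source phasor: V = 48∠-136.4° V = -34.76 - j33.1 V.
Step 5 — Current: I = V / Z = 0.002422 - j0.003537 A = 0.004287∠-55.6° A.
Step 6 — Complex power: S = V·I* = 0.0329 - j0.2031 VA.
Step 7 — Real power: P = Re(S) = 0.0329 W.
Step 8 — Reactive power: Q = Im(S) = -0.2031 VAR.
Step 9 — Apparent power: |S| = 0.2058 VA.
Step 10 — Power factor: PF = P/|S| = 0.1599 (leading).

(a) P = 0.0329 W  (b) Q = -0.2031 VAR  (c) S = 0.2058 VA  (d) PF = 0.1599 (leading)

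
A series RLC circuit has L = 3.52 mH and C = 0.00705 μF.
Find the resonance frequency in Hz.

Step 1 — Resonance condition Im(Z)=0 gives ω₀ = 1/√(LC).
Step 2 — ω₀ = 1/√(0.00352·7.05e-09) = 2.007e+05 rad/s.
Step 3 — f₀ = ω₀/(2π) = 3.195e+04 Hz.

f₀ = 3.195e+04 Hz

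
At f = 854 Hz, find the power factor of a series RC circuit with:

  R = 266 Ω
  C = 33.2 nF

Step 1 — Angular frequency: ω = 2π·f = 2π·854 = 5366 rad/s.
Step 2 — Component impedances:
  R: Z = R = 266 Ω
  C: Z = 1/(jωC) = -j/(ω·C) = 0 - j5613 Ω
Step 3 — Series combination: Z_total = R + C = 266 - j5613 Ω = 5620∠-87.3° Ω.
Step 4 — Power factor: PF = cos(φ) = Re(Z)/|Z| = 266/5620 = 0.04733.
Step 5 — Type: Im(Z) = -5613 ⇒ leading (phase φ = -87.3°).

PF = 0.04733 (leading, φ = -87.3°)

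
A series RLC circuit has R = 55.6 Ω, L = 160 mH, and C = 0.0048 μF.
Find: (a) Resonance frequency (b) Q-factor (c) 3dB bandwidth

Step 1 — Resonance: ω₀ = 1/√(LC) = 1/√(0.16·4.8e-09) = 3.608e+04 rad/s.
Step 2 — f₀ = ω₀/(2π) = 5743 Hz.
Step 3 — Series Q: Q = ω₀L/R = 3.608e+04·0.16/55.6 = 103.8.
Step 4 — Bandwidth: Δω = ω₀/Q = 347.5 rad/s; BW = Δω/(2π) = 55.31 Hz.

(a) f₀ = 5743 Hz  (b) Q = 103.8  (c) BW = 55.31 Hz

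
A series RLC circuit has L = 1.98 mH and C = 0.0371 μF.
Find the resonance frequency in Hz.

Step 1 — Resonance condition Im(Z)=0 gives ω₀ = 1/√(LC).
Step 2 — ω₀ = 1/√(0.00198·3.71e-08) = 1.167e+05 rad/s.
Step 3 — f₀ = ω₀/(2π) = 1.857e+04 Hz.

f₀ = 1.857e+04 Hz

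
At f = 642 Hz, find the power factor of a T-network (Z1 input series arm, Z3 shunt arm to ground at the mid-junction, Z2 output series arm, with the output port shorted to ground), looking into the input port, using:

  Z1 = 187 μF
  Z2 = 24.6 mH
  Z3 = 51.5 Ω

Step 1 — Angular frequency: ω = 2π·f = 2π·642 = 4034 rad/s.
Step 2 — Component impedances:
  Z1: Z = 1/(jωC) = -j/(ω·C) = 0 - j1.326 Ω
  Z2: Z = jωL = j·4034·0.0246 = 0 + j99.23 Ω
  Z3: Z = R = 51.5 Ω
Step 3 — With the output port shorted to ground, the output series arm Z2 runs from the junction to ground; the shunt arm Z3 also runs from the junction to ground. They appear in parallel: Z3 || Z2 = 40.57 + j21.06 Ω.
Step 4 — Series with input arm Z1: Z_in = Z1 + (Z3 || Z2) = 40.57 + j19.73 Ω = 45.12∠25.9° Ω.
Step 5 — Power factor: PF = cos(φ) = Re(Z)/|Z| = 40.572/45.115 = 0.8993.
Step 6 — Type: Im(Z) = 19.73 ⇒ lagging (phase φ = 25.9°).

PF = 0.8993 (lagging, φ = 25.9°)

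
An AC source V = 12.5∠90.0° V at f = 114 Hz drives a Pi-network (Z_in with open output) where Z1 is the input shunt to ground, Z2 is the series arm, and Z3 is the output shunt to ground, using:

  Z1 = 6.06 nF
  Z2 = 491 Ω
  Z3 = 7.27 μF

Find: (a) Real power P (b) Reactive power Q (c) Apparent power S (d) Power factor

Step 1 — Angular frequency: ω = 2π·f = 2π·114 = 716.3 rad/s.
Step 2 — Component impedances:
  Z1: Z = 1/(jωC) = -j/(ω·C) = 0 - j2.304e+05 Ω
  Z2: Z = R = 491 Ω
  Z3: Z = 1/(jωC) = -j/(ω·C) = 0 - j192 Ω
Step 3 — With open output, the series arm Z2 and the output shunt Z3 appear in series to ground: Z2 + Z3 = 491 - j192 Ω.
Step 4 — Parallel with input shunt Z1: Z_in = Z1 || (Z2 + Z3) = 490.2 - j192.9 Ω = 526.8∠-21.5° Ω.
Step 5 — Source phasor: V = 12.5∠90.0° V = 0 + j12.5 V.
Step 6 — Current: I = V / Z = -0.00869 + j0.02208 A = 0.02373∠111.5° A.
Step 7 — Complex power: S = V·I* = 0.276 - j0.1086 VA.
Step 8 — Real power: P = Re(S) = 0.276 W.
Step 9 — Reactive power: Q = Im(S) = -0.1086 VAR.
Step 10 — Apparent power: |S| = 0.2966 VA.
Step 11 — Power factor: PF = P/|S| = 0.9305 (leading).

(a) P = 0.276 W  (b) Q = -0.1086 VAR  (c) S = 0.2966 VA  (d) PF = 0.9305 (leading)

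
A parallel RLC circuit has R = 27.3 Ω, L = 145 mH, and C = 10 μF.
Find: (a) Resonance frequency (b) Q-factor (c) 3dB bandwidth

Step 1 — Resonance: ω₀ = 1/√(LC) = 1/√(0.145·1e-05) = 830.5 rad/s.
Step 2 — f₀ = ω₀/(2π) = 132.2 Hz.
Step 3 — Parallel Q: Q = R/(ω₀L) = 27.3/(830.5·0.145) = 0.2267.
Step 4 — Bandwidth: Δω = ω₀/Q = 3663 rad/s; BW = Δω/(2π) = 583 Hz.

(a) f₀ = 132.2 Hz  (b) Q = 0.2267  (c) BW = 583 Hz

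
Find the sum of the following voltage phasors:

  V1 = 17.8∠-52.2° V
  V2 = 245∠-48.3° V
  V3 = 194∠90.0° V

Step 1 — Convert each phasor to rectangular form:
  V1 = 17.8·(cos(-52.2°) + j·sin(-52.2°)) = 10.91 - j14.06 V
  V2 = 245·(cos(-48.3°) + j·sin(-48.3°)) = 163 - j182.9 V
  V3 = 194·(cos(90.0°) + j·sin(90.0°)) = 0 + j194 V
Step 2 — Sum components: V_total = 173.9 - j2.991 V.
Step 3 — Convert to polar: |V_total| = 173.9 V, ∠V_total = -1.0°.

V_total = 173.9∠-1.0° V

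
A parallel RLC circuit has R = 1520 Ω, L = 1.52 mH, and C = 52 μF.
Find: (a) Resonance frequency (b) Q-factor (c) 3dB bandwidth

Step 1 — Resonance: ω₀ = 1/√(LC) = 1/√(0.00152·5.2e-05) = 3557 rad/s.
Step 2 — f₀ = ω₀/(2π) = 566.1 Hz.
Step 3 — Parallel Q: Q = R/(ω₀L) = 1520/(3557·0.00152) = 281.1.
Step 4 — Bandwidth: Δω = ω₀/Q = 12.65 rad/s; BW = Δω/(2π) = 2.014 Hz.

(a) f₀ = 566.1 Hz  (b) Q = 281.1  (c) BW = 2.014 Hz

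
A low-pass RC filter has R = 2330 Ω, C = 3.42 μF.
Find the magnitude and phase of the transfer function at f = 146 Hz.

Step 1 — Angular frequency: ω = 2π·146 = 917.3 rad/s.
Step 2 — Transfer function: H(jω) = 1/(1 + jωRC).
Step 3 — Denominator: 1 + jωRC = 1 + j·917.3·2330·3.42e-06 = 1 + j7.31.
Step 4 — H = 0.01837 - j0.1343.
Step 5 — Magnitude: |H| = 0.1355 (-17.4 dB); phase: φ = -82.2°.

|H| = 0.1355 (-17.4 dB), φ = -82.2°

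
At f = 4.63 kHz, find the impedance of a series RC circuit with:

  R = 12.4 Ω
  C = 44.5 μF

Step 1 — Angular frequency: ω = 2π·f = 2π·4630 = 2.909e+04 rad/s.
Step 2 — Component impedances:
  R: Z = R = 12.4 Ω
  C: Z = 1/(jωC) = -j/(ω·C) = 0 - j0.7725 Ω
Step 3 — Series combination: Z_total = R + C = 12.4 - j0.7725 Ω = 12.42∠-3.6° Ω.

Z = 12.4 - j0.7725 Ω = 12.42∠-3.6° Ω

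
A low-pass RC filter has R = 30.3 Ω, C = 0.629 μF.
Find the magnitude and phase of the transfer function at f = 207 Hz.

Step 1 — Angular frequency: ω = 2π·207 = 1301 rad/s.
Step 2 — Transfer function: H(jω) = 1/(1 + jωRC).
Step 3 — Denominator: 1 + jωRC = 1 + j·1301·30.3·6.29e-07 = 1 + j0.02479.
Step 4 — H = 0.9994 - j0.02477.
Step 5 — Magnitude: |H| = 0.9997 (-0.0 dB); phase: φ = -1.4°.

|H| = 0.9997 (-0.0 dB), φ = -1.4°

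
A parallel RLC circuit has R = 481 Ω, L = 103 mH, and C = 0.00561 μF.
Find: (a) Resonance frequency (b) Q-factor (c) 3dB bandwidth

Step 1 — Resonance: ω₀ = 1/√(LC) = 1/√(0.103·5.61e-09) = 4.16e+04 rad/s.
Step 2 — f₀ = ω₀/(2π) = 6621 Hz.
Step 3 — Parallel Q: Q = R/(ω₀L) = 481/(4.16e+04·0.103) = 0.1123.
Step 4 — Bandwidth: Δω = ω₀/Q = 3.706e+05 rad/s; BW = Δω/(2π) = 5.898e+04 Hz.

(a) f₀ = 6621 Hz  (b) Q = 0.1123  (c) BW = 5.898e+04 Hz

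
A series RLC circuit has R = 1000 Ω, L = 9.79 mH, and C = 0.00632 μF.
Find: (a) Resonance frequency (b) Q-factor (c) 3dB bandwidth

Step 1 — Resonance condition Im(Z)=0 gives ω₀ = 1/√(LC).
Step 2 — ω₀ = 1/√(0.00979·6.32e-09) = 1.271e+05 rad/s.
Step 3 — f₀ = ω₀/(2π) = 2.023e+04 Hz.
Step 4 — Series Q: Q = ω₀L/R = 1.271e+05·0.00979/1000 = 1.245.
Step 5 — 3dB bandwidth: Δω = ω₀/Q = 1.021e+05 rad/s; BW = Δω/(2π) = 1.626e+04 Hz.

(a) f₀ = 2.023e+04 Hz  (b) Q = 1.245  (c) BW = 1.626e+04 Hz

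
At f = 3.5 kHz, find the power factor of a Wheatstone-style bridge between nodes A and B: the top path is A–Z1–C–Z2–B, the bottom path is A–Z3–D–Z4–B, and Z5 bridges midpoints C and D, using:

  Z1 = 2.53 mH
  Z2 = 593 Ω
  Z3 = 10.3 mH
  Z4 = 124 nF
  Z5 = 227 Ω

Step 1 — Angular frequency: ω = 2π·f = 2π·3500 = 2.199e+04 rad/s.
Step 2 — Component impedances:
  Z1: Z = jωL = j·2.199e+04·0.00253 = 0 + j55.64 Ω
  Z2: Z = R = 593 Ω
  Z3: Z = jωL = j·2.199e+04·0.0103 = 0 + j226.5 Ω
  Z4: Z = 1/(jωC) = -j/(ω·C) = 0 - j366.7 Ω
  Z5: Z = R = 227 Ω
Step 3 — Bridge requires nodal analysis (the Z5 bridge couples midpoints C and D, so the two paths cannot be reduced to a simple series/parallel combination). Setting node B to ground and injecting 1 A at node A, the 3-node admittance system at A, C, D solves to V_A = Z_AB = 141.7 - j148 Ω = 204.9∠-46.3° Ω.
Step 4 — Power factor: PF = cos(φ) = Re(Z)/|Z| = 141.68/204.89 = 0.6915.
Step 5 — Type: Im(Z) = -148 ⇒ leading (phase φ = -46.3°).

PF = 0.6915 (leading, φ = -46.3°)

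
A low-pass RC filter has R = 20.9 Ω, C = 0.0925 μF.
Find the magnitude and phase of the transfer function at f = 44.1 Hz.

Step 1 — Angular frequency: ω = 2π·44.1 = 277.1 rad/s.
Step 2 — Transfer function: H(jω) = 1/(1 + jωRC).
Step 3 — Denominator: 1 + jωRC = 1 + j·277.1·20.9·9.25e-08 = 1 + j0.0005357.
Step 4 — H = 1 - j0.0005357.
Step 5 — Magnitude: |H| = 1 (-0.0 dB); phase: φ = -0.0°.

|H| = 1 (-0.0 dB), φ = -0.0°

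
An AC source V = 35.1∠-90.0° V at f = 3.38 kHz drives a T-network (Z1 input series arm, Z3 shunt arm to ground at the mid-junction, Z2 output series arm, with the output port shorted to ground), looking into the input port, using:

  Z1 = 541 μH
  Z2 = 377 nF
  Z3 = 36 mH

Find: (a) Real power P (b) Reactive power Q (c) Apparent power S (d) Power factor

Step 1 — Angular frequency: ω = 2π·f = 2π·3380 = 2.124e+04 rad/s.
Step 2 — Component impedances:
  Z1: Z = jωL = j·2.124e+04·0.000541 = 0 + j11.49 Ω
  Z2: Z = 1/(jωC) = -j/(ω·C) = 0 - j124.9 Ω
  Z3: Z = jωL = j·2.124e+04·0.036 = 0 + j764.5 Ω
Step 3 — With the output port shorted to ground, the output series arm Z2 runs from the junction to ground; the shunt arm Z3 also runs from the junction to ground. They appear in parallel: Z3 || Z2 = 0 - j149.3 Ω.
Step 4 — Series with input arm Z1: Z_in = Z1 + (Z3 || Z2) = 0 - j137.8 Ω = 137.8∠-90.0° Ω.
Step 5 — Source phasor: V = 35.1∠-90.0° V = 0 - j35.1 V.
Step 6 — Current: I = V / Z = 0.2547 A = 0.2547∠0.0° A.
Step 7 — Complex power: S = V·I* = 0 - j8.941 VA.
Step 8 — Real power: P = Re(S) = 0 W.
Step 9 — Reactive power: Q = Im(S) = -8.941 VAR.
Step 10 — Apparent power: |S| = 8.941 VA.
Step 11 — Power factor: PF = P/|S| = 0 (leading).

(a) P = 0 W  (b) Q = -8.941 VAR  (c) S = 8.941 VA  (d) PF = 0 (leading)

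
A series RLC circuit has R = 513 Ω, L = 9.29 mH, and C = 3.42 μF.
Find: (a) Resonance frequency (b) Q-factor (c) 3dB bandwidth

Step 1 — Resonance condition Im(Z)=0 gives ω₀ = 1/√(LC).
Step 2 — ω₀ = 1/√(0.00929·3.42e-06) = 5610 rad/s.
Step 3 — f₀ = ω₀/(2π) = 892.9 Hz.
Step 4 — Series Q: Q = ω₀L/R = 5610·0.00929/513 = 0.1016.
Step 5 — 3dB bandwidth: Δω = ω₀/Q = 5.522e+04 rad/s; BW = Δω/(2π) = 8789 Hz.

(a) f₀ = 892.9 Hz  (b) Q = 0.1016  (c) BW = 8789 Hz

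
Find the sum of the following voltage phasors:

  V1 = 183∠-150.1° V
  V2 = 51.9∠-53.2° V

Step 1 — Convert each phasor to rectangular form:
  V1 = 183·(cos(-150.1°) + j·sin(-150.1°)) = -158.6 - j91.22 V
  V2 = 51.9·(cos(-53.2°) + j·sin(-53.2°)) = 31.09 - j41.56 V
Step 2 — Sum components: V_total = -127.6 - j132.8 V.
Step 3 — Convert to polar: |V_total| = 184.1 V, ∠V_total = -133.8°.

V_total = 184.1∠-133.8° V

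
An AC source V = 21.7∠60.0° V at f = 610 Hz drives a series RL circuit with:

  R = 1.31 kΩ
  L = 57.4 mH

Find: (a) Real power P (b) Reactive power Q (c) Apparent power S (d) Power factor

Step 1 — Angular frequency: ω = 2π·f = 2π·610 = 3833 rad/s.
Step 2 — Component impedances:
  R: Z = R = 1310 Ω
  L: Z = jωL = j·3833·0.0574 = 0 + j220 Ω
Step 3 — Series combination: Z_total = R + L = 1310 + j220 Ω = 1328∠9.5° Ω.
Step 4 — Source phasor: V = 21.7∠60.0° V = 10.85 + j18.79 V.
Step 5 — Current: I = V / Z = 0.0104 + j0.0126 A = 0.01634∠50.5° A.
Step 6 — Complex power: S = V·I* = 0.3496 + j0.05871 VA.
Step 7 — Real power: P = Re(S) = 0.3496 W.
Step 8 — Reactive power: Q = Im(S) = 0.05871 VAR.
Step 9 — Apparent power: |S| = 0.3545 VA.
Step 10 — Power factor: PF = P/|S| = 0.9862 (lagging).

(a) P = 0.3496 W  (b) Q = 0.05871 VAR  (c) S = 0.3545 VA  (d) PF = 0.9862 (lagging)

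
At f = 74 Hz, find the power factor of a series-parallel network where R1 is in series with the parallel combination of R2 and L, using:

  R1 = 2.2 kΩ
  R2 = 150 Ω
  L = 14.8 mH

Step 1 — Angular frequency: ω = 2π·f = 2π·74 = 465 rad/s.
Step 2 — Component impedances:
  R1: Z = R = 2200 Ω
  R2: Z = R = 150 Ω
  L: Z = jωL = j·465·0.0148 = 0 + j6.881 Ω
Step 3 — Parallel branch: R2 || L = 1/(1/R2 + 1/L) = 0.315 + j6.867 Ω.
Step 4 — Series with R1: Z_total = R1 + (R2 || L) = 2200 + j6.867 Ω = 2200∠0.2° Ω.
Step 5 — Power factor: PF = cos(φ) = Re(Z)/|Z| = 2200/2200 = 1.
Step 6 — Type: Im(Z) = 6.867 ⇒ lagging (phase φ = 0.2°).

PF = 1 (lagging, φ = 0.2°)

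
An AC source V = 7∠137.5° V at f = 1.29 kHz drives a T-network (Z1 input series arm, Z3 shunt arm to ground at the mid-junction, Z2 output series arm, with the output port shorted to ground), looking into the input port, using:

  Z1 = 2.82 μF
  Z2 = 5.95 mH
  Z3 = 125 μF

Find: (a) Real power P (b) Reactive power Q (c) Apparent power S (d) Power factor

Step 1 — Angular frequency: ω = 2π·f = 2π·1290 = 8105 rad/s.
Step 2 — Component impedances:
  Z1: Z = 1/(jωC) = -j/(ω·C) = 0 - j43.75 Ω
  Z2: Z = jωL = j·8105·0.00595 = 0 + j48.23 Ω
  Z3: Z = 1/(jωC) = -j/(ω·C) = 0 - j0.987 Ω
Step 3 — With the output port shorted to ground, the output series arm Z2 runs from the junction to ground; the shunt arm Z3 also runs from the junction to ground. They appear in parallel: Z3 || Z2 = 0 - j1.008 Ω.
Step 4 — Series with input arm Z1: Z_in = Z1 + (Z3 || Z2) = 0 - j44.76 Ω = 44.76∠-90.0° Ω.
Step 5 — Source phasor: V = 7∠137.5° V = -5.161 + j4.729 V.
Step 6 — Current: I = V / Z = -0.1057 - j0.1153 A = 0.1564∠-132.5° A.
Step 7 — Complex power: S = V·I* = 0 - j1.095 VA.
Step 8 — Real power: P = Re(S) = 0 W.
Step 9 — Reactive power: Q = Im(S) = -1.095 VAR.
Step 10 — Apparent power: |S| = 1.095 VA.
Step 11 — Power factor: PF = P/|S| = 0 (leading).

(a) P = 0 W  (b) Q = -1.095 VAR  (c) S = 1.095 VA  (d) PF = 0 (leading)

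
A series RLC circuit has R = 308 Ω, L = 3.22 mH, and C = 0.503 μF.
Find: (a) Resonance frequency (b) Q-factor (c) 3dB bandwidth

Step 1 — Resonance condition Im(Z)=0 gives ω₀ = 1/√(LC).
Step 2 — ω₀ = 1/√(0.00322·5.03e-07) = 2.485e+04 rad/s.
Step 3 — f₀ = ω₀/(2π) = 3955 Hz.
Step 4 — Series Q: Q = ω₀L/R = 2.485e+04·0.00322/308 = 0.2598.
Step 5 — 3dB bandwidth: Δω = ω₀/Q = 9.565e+04 rad/s; BW = Δω/(2π) = 1.522e+04 Hz.

(a) f₀ = 3955 Hz  (b) Q = 0.2598  (c) BW = 1.522e+04 Hz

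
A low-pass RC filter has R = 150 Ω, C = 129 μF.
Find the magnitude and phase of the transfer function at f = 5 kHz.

Step 1 — Angular frequency: ω = 2π·5000 = 3.142e+04 rad/s.
Step 2 — Transfer function: H(jω) = 1/(1 + jωRC).
Step 3 — Denominator: 1 + jωRC = 1 + j·3.142e+04·150·0.000129 = 1 + j607.9.
Step 4 — H = 2.706e-06 - j0.001645.
Step 5 — Magnitude: |H| = 0.001645 (-55.7 dB); phase: φ = -89.9°.

|H| = 0.001645 (-55.7 dB), φ = -89.9°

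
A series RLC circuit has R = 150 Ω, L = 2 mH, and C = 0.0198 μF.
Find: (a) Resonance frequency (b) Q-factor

Step 1 — Resonance condition Im(Z)=0 gives ω₀ = 1/√(LC).
Step 2 — ω₀ = 1/√(0.002·1.98e-08) = 1.589e+05 rad/s.
Step 3 — f₀ = ω₀/(2π) = 2.529e+04 Hz.
Step 4 — Series Q: Q = ω₀L/R = 1.589e+05·0.002/150 = 2.119.

(a) f₀ = 2.529e+04 Hz  (b) Q = 2.119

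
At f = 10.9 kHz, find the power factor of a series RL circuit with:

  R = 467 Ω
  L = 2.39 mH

Step 1 — Angular frequency: ω = 2π·f = 2π·1.09e+04 = 6.849e+04 rad/s.
Step 2 — Component impedances:
  R: Z = R = 467 Ω
  L: Z = jωL = j·6.849e+04·0.00239 = 0 + j163.7 Ω
Step 3 — Series combination: Z_total = R + L = 467 + j163.7 Ω = 494.9∠19.3° Ω.
Step 4 — Power factor: PF = cos(φ) = Re(Z)/|Z| = 467/494.85 = 0.9437.
Step 5 — Type: Im(Z) = 163.7 ⇒ lagging (phase φ = 19.3°).

PF = 0.9437 (lagging, φ = 19.3°)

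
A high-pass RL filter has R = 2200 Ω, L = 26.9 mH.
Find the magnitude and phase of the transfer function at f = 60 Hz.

Step 1 — Angular frequency: ω = 2π·60 = 377 rad/s.
Step 2 — Transfer function: H(jω) = jωL/(R + jωL).
Step 3 — Numerator jωL = j·10.14; denominator R + jωL = 2200 + j10.14.
Step 4 — H = 2.125e-05 + j0.004609.
Step 5 — Magnitude: |H| = 0.00461 (-46.7 dB); phase: φ = 89.7°.

|H| = 0.00461 (-46.7 dB), φ = 89.7°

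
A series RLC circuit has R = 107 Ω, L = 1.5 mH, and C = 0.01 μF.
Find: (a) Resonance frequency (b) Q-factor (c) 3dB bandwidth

Step 1 — Resonance: ω₀ = 1/√(LC) = 1/√(0.0015·1e-08) = 2.582e+05 rad/s.
Step 2 — f₀ = ω₀/(2π) = 4.109e+04 Hz.
Step 3 — Series Q: Q = ω₀L/R = 2.582e+05·0.0015/107 = 3.62.
Step 4 — Bandwidth: Δω = ω₀/Q = 7.133e+04 rad/s; BW = Δω/(2π) = 1.135e+04 Hz.

(a) f₀ = 4.109e+04 Hz  (b) Q = 3.62  (c) BW = 1.135e+04 Hz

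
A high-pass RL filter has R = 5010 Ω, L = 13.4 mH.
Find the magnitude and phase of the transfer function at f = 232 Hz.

Step 1 — Angular frequency: ω = 2π·232 = 1458 rad/s.
Step 2 — Transfer function: H(jω) = jωL/(R + jωL).
Step 3 — Numerator jωL = j·19.53; denominator R + jωL = 5010 + j19.53.
Step 4 — H = 1.52e-05 + j0.003899.
Step 5 — Magnitude: |H| = 0.003899 (-48.2 dB); phase: φ = 89.8°.

|H| = 0.003899 (-48.2 dB), φ = 89.8°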